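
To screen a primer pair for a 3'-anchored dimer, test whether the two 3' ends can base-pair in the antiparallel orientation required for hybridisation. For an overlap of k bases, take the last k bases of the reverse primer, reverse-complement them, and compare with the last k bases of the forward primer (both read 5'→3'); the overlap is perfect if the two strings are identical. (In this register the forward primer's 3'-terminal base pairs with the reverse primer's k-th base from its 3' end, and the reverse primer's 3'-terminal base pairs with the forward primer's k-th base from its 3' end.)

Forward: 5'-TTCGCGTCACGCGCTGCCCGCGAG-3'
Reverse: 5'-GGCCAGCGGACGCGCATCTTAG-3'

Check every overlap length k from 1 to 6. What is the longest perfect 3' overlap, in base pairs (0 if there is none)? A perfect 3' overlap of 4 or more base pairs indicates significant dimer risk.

Last 6 bases (5'→3') — forward …CGCGAG, reverse …TCTTAG.
Reverse complement of the reverse primer's last 6 bases: CTAAGA; its first k bases are the reverse complement of the reverse primer's last k bases, so a perfect k-base overlap needs the forward primer's last k bases to equal them.
Comparing (forward last k vs required): k=1: G vs C ✗; k=2: AG vs CT ✗; k=3: GAG vs CTA ✗; k=4: CGAG vs CTAA ✗; k=5: GCGAG vs CTAAG ✗; k=6: CGCGAG vs CTAAGA ✗.
No overlap length from 1 to 6 is perfect, so the longest perfect 3' overlap is 0.

Longest perfect overlap: 0 complementary base pairs; below the dimer-risk threshold (threshold 4).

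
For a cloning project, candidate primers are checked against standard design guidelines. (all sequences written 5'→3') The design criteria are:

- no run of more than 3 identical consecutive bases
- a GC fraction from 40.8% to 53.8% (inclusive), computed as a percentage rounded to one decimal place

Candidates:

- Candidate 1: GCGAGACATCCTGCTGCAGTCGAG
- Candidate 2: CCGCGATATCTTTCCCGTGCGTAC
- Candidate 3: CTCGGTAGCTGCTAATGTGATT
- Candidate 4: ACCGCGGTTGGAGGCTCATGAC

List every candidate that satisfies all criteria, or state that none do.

Candidate 1 (24 nt, A=5 T=4 G=8 C=7): longest run = 2 ✓; GC 15/24 = 62.5%, outside 40.8–53.8% ✗ — fails.
Candidate 2 (24 nt, A=3 T=7 G=5 C=9): longest run = 3 ✓; GC 14/24 = 58.3%, outside 40.8–53.8% ✗ — fails.
Candidate 3 (22 nt, A=4 T=8 G=6 C=4): longest run = 2 ✓; GC 10/22 = 45.5% ✓ — passes.
Candidate 4 (22 nt, A=4 T=4 G=8 C=6): longest run = 2 ✓; GC 14/22 = 63.6%, outside 40.8–53.8% ✗ — fails.

Candidate 3 only.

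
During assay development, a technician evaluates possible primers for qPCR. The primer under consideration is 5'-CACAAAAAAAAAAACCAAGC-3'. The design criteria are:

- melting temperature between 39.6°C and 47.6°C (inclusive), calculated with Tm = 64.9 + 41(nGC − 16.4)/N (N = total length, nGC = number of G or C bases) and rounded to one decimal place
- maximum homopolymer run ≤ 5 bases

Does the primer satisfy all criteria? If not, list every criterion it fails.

Fails: homopolymer run.

Base counts: A=14, T=0, G=1, C=5 (length 20).
Tm: Tm = 64.9 + 41·(6 − 16.4)/20 = 43.6°C ✓
homopolymer run: longest run = 11, exceeds 5 ✗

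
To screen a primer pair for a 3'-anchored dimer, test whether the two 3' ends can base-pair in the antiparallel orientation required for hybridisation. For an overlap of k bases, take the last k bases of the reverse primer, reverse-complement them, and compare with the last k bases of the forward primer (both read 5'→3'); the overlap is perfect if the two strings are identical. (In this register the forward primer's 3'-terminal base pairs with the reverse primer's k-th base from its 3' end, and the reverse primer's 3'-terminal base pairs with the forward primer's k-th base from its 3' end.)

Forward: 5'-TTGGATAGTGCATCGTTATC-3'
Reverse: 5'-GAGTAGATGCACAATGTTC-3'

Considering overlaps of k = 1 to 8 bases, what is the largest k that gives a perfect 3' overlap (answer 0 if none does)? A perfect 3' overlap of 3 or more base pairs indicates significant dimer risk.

Longest perfect overlap: 0 complementary base pairs; below the dimer-risk threshold (threshold 3).

Last 8 bases (5'→3') — forward …TCGTTATC, reverse …CAATGTTC.
Reverse complement of the reverse primer's last 8 bases: GAACATTG; its first k bases are the reverse complement of the reverse primer's last k bases, so a perfect k-base overlap needs the forward primer's last k bases to equal them.
Comparing (forward last k vs required): k=1: C vs G ✗; k=2: TC vs GA ✗; k=3: ATC vs GAA ✗; k=4: TATC vs GAAC ✗; k=5: TTATC vs GAACA ✗; k=6: GTTATC vs GAACAT ✗; k=7: CGTTATC vs GAACATT ✗; k=8: TCGTTATC vs GAACATTG ✗.
No overlap length from 1 to 8 is perfect, so the longest perfect 3' overlap is 0.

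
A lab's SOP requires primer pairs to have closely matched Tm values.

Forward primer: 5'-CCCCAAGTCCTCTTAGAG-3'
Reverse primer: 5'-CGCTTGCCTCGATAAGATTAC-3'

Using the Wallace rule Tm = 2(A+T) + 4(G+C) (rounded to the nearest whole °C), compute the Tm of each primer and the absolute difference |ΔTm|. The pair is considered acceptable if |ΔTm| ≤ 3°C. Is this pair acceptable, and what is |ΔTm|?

|ΔTm| = 6°C; the pair is not acceptable.

Forward: A=4 T=4 G=3 C=7 → Tm = 2·8 + 4·10 = 56°C.
Reverse: A=5 T=6 G=4 C=6 → Tm = 2·11 + 4·10 = 62°C.
|ΔTm| = |56 − 62| = 6°C, > 3°C.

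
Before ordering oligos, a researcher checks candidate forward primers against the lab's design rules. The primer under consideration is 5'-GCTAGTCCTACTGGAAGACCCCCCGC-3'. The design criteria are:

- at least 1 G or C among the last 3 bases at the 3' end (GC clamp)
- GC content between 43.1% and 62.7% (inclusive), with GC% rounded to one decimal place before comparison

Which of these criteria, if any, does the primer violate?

Fails: GC content.

Base counts: A=5, T=4, G=6, C=11 (length 26).
GC clamp: 3' end CGC has 3 G/C ✓
GC content: GC 17/26 = 65.4%, outside 43.1–62.7% ✗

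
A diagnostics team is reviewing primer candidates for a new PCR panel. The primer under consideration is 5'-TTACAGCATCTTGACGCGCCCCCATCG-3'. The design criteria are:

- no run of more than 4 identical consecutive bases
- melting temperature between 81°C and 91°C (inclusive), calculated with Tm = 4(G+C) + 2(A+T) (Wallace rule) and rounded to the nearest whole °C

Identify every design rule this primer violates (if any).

Fails: homopolymer run.

Base counts: A=5, T=6, G=5, C=11 (length 27).
homopolymer run: longest run = 5, exceeds 4 ✗
Tm: Tm = 2·11 + 4·16 = 86°C ✓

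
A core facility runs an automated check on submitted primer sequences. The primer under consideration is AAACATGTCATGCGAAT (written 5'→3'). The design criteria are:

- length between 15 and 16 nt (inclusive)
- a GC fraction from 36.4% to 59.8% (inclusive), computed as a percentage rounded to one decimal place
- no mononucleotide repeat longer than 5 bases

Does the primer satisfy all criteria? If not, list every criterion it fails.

Base counts: A=7, T=4, G=3, C=3 (length 17).
length: length 17, outside 15–16 ✗
GC content: GC 6/17 = 35.3%, outside 36.4–59.8% ✗
homopolymer run: longest run = 3 ✓

Fails: length, GC content.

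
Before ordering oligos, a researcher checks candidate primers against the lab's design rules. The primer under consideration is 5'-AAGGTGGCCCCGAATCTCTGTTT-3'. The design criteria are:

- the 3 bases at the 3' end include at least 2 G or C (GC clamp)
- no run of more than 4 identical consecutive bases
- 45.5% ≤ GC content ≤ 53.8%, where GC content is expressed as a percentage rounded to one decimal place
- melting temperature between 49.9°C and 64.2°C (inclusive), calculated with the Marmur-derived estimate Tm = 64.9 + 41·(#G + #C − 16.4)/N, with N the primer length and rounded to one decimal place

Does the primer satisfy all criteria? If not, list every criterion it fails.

Base counts: A=4, T=7, G=6, C=6 (length 23).
GC clamp: 3' end TTT has 0 G/C, need ≥2 ✗
homopolymer run: longest run = 4 ✓
GC content: GC 12/23 = 52.2% ✓
Tm: Tm = 64.9 + 41·(12 − 16.4)/23 = 57.1°C ✓

Fails: GC clamp.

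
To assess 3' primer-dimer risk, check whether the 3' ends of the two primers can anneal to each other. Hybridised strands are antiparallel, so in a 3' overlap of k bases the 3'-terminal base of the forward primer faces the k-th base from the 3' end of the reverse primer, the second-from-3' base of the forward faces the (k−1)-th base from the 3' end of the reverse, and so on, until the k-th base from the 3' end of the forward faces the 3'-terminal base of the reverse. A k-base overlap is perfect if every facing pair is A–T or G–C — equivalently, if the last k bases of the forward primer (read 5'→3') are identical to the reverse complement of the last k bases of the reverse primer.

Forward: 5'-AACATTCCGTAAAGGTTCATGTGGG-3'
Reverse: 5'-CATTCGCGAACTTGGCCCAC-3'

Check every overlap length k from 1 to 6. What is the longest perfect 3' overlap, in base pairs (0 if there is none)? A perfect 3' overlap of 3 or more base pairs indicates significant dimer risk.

Longest perfect overlap: 5 complementary base pairs; significant dimer risk (threshold 3).

Last 6 bases (5'→3') — forward …TGTGGG, reverse …GCCCAC.
Reverse complement of the reverse primer's last 6 bases: GTGGGC; its first k bases are the reverse complement of the reverse primer's last k bases, so a perfect k-base overlap needs the forward primer's last k bases to equal them.
Comparing (forward last k vs required): k=1: G vs G ✓; k=2: GG vs GT ✗; k=3: GGG vs GTG ✗; k=4: TGGG vs GTGG ✗; k=5: GTGGG vs GTGGG ✓; k=6: TGTGGG vs GTGGGC ✗.
Perfect overlaps at k = 1, 5; the largest is 5.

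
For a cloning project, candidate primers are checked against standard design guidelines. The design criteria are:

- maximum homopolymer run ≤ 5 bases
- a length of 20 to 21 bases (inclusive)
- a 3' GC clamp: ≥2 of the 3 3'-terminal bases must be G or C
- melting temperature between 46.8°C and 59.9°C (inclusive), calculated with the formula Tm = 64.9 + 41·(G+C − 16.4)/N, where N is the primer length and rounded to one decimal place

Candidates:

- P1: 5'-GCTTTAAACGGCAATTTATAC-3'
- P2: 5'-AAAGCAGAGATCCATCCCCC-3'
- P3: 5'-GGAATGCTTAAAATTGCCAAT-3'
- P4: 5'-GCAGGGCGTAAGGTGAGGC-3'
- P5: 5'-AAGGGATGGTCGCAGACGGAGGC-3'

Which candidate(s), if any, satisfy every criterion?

P2 only.

P1 (21 nt, A=7 T=7 G=3 C=4): longest run = 3 ✓; length 21 ✓; 3' end TAC has 1 G/C, need ≥2 ✗; Tm = 64.9 + 41·(7 − 16.4)/21 = 46.5°C, outside 46.8–59.9°C ✗ — fails.
P2 (20 nt, A=7 T=2 G=3 C=8): longest run = 5 ✓; length 20 ✓; 3' end CCC has 3 G/C ✓; Tm = 64.9 + 41·(11 − 16.4)/20 = 53.8°C ✓ — passes.
P3 (21 nt, A=8 T=6 G=4 C=3): longest run = 4 ✓; length 21 ✓; 3' end AAT has 0 G/C, need ≥2 ✗; Tm = 64.9 + 41·(7 − 16.4)/21 = 46.5°C, outside 46.8–59.9°C ✗ — fails.
P4 (19 nt, A=4 T=2 G=10 C=3): longest run = 3 ✓; length 19, outside 20–21 ✗; 3' end GGC has 3 G/C ✓; Tm = 64.9 + 41·(13 − 16.4)/19 = 57.6°C ✓ — fails.
P5 (23 nt, A=6 T=2 G=11 C=4): longest run = 3 ✓; length 23, outside 20–21 ✗; 3' end GGC has 3 G/C ✓; Tm = 64.9 + 41·(15 − 16.4)/23 = 62.4°C, outside 46.8–59.9°C ✗ — fails.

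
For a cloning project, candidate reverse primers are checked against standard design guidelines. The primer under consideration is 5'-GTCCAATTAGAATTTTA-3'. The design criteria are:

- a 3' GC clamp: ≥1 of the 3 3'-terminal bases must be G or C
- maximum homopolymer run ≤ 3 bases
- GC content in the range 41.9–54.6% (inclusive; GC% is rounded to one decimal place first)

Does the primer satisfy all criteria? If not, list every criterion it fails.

Fails: GC clamp, homopolymer run, GC content.

Base counts: A=6, T=7, G=2, C=2 (length 17).
GC clamp: 3' end TTA has 0 G/C, need ≥1 ✗
homopolymer run: longest run = 4, exceeds 3 ✗
GC content: GC 4/17 = 23.5%, outside 41.9–54.6% ✗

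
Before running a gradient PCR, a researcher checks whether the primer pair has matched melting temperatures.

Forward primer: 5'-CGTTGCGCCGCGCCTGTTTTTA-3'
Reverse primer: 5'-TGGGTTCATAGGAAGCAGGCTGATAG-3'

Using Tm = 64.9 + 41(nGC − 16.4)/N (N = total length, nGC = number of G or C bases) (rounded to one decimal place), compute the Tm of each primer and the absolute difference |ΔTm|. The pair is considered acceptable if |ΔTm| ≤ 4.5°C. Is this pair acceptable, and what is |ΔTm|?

Forward: G+C = 13, N = 22 → Tm = 64.9 + 41·(13 − 16.4)/22 = 58.6°C.
Reverse: G+C = 13, N = 26 → Tm = 64.9 + 41·(13 − 16.4)/26 = 59.5°C.
|ΔTm| = |58.6 − 59.5| = 0.9°C, ≤ 4.5°C.

|ΔTm| = 0.9°C; the pair is acceptable.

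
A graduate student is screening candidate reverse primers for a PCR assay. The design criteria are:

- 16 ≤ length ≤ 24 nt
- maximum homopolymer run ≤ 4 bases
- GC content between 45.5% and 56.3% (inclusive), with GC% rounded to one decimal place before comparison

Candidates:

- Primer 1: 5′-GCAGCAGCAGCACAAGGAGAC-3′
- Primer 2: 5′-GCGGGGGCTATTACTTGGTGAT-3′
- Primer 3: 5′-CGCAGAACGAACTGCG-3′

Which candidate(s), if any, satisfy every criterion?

Primer 1 (21 nt, A=8 T=0 G=7 C=6): length 21 ✓; longest run = 2 ✓; GC 13/21 = 61.9%, outside 45.5–56.3% ✗ — fails.
Primer 2 (22 nt, A=3 T=7 G=9 C=3): length 22 ✓; longest run = 5, exceeds 4 ✗; GC 12/22 = 54.5% ✓ — fails.
Primer 3 (16 nt, A=5 T=1 G=5 C=5): length 16 ✓; longest run = 2 ✓; GC 10/16 = 62.5%, outside 45.5–56.3% ✗ — fails.

None of the candidates satisfy all criteria.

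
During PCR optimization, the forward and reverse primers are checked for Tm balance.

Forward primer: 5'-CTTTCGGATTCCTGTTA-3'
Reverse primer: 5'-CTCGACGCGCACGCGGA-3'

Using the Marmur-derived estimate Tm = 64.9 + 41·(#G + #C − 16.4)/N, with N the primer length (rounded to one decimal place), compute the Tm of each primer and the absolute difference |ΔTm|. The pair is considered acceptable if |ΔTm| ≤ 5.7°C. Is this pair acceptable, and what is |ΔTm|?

|ΔTm| = 14.5°C; the pair is not acceptable.

Forward: G+C = 7, N = 17 → Tm = 64.9 + 41·(7 − 16.4)/17 = 42.2°C.
Reverse: G+C = 13, N = 17 → Tm = 64.9 + 41·(13 − 16.4)/17 = 56.7°C.
|ΔTm| = |42.2 − 56.7| = 14.5°C, > 5.7°C.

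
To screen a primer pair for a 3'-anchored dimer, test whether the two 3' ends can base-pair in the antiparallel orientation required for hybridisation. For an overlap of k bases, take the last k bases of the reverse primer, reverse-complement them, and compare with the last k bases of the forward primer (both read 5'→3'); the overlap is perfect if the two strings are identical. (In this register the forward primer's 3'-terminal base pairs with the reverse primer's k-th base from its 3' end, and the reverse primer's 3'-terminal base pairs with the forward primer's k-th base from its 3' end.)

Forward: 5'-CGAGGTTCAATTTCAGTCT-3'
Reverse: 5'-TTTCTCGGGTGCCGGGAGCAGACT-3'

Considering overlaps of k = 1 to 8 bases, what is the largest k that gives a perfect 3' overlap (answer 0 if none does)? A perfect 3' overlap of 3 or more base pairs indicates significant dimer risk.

Longest perfect overlap: 5 complementary base pairs; significant dimer risk (threshold 3).

Last 8 bases (5'→3') — forward …TTCAGTCT, reverse …AGCAGACT.
Reverse complement of the reverse primer's last 8 bases: AGTCTGCT; its first k bases are the reverse complement of the reverse primer's last k bases, so a perfect k-base overlap needs the forward primer's last k bases to equal them.
Comparing (forward last k vs required): k=1: T vs A ✗; k=2: CT vs AG ✗; k=3: TCT vs AGT ✗; k=4: GTCT vs AGTC ✗; k=5: AGTCT vs AGTCT ✓; k=6: CAGTCT vs AGTCTG ✗; k=7: TCAGTCT vs AGTCTGC ✗; k=8: TTCAGTCT vs AGTCTGCT ✗.
Only k = 5 is perfect, so the longest perfect 3' overlap is 5.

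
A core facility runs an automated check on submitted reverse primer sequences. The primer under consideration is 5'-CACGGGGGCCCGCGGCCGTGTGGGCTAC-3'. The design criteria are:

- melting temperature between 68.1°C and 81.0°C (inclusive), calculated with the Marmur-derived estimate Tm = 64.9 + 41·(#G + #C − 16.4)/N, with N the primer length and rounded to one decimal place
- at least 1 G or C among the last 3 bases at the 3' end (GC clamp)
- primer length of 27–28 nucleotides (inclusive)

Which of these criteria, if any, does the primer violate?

Meets all criteria.

Base counts: A=2, T=3, G=13, C=10 (length 28).
Tm: Tm = 64.9 + 41·(23 − 16.4)/28 = 74.6°C ✓
GC clamp: 3' end TAC has 1 G/C ✓
length: length 28 ✓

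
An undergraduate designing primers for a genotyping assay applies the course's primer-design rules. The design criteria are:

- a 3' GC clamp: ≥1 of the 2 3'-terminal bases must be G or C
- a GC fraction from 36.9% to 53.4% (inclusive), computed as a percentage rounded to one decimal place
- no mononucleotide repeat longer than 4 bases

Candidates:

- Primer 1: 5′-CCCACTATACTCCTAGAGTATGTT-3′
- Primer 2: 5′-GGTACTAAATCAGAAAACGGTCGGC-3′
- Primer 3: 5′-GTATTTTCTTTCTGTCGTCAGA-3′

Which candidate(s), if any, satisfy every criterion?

Primer 1 (24 nt, A=6 T=8 G=3 C=7): 3' end TT has 0 G/C, need ≥1 ✗; GC 10/24 = 41.7% ✓; longest run = 3 ✓ — fails.
Primer 2 (25 nt, A=9 T=4 G=7 C=5): 3' end GC has 2 G/C ✓; GC 12/25 = 48.0% ✓; longest run = 4 ✓ — passes.
Primer 3 (22 nt, A=3 T=11 G=4 C=4): 3' end GA has 1 G/C ✓; GC 8/22 = 36.4%, outside 36.9–53.4% ✗; longest run = 4 ✓ — fails.

Primer 2 only.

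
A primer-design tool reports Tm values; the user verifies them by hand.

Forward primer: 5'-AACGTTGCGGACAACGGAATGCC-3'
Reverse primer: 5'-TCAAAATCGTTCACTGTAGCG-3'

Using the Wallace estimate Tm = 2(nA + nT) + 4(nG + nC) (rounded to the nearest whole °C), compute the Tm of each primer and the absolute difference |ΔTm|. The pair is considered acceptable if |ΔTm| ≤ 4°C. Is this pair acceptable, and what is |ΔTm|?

Forward: A=7 T=3 G=7 C=6 → Tm = 2·10 + 4·13 = 72°C.
Reverse: A=6 T=6 G=4 C=5 → Tm = 2·12 + 4·9 = 60°C.
|ΔTm| = |72 − 60| = 12°C, > 4°C.

|ΔTm| = 12°C; the pair is not acceptable.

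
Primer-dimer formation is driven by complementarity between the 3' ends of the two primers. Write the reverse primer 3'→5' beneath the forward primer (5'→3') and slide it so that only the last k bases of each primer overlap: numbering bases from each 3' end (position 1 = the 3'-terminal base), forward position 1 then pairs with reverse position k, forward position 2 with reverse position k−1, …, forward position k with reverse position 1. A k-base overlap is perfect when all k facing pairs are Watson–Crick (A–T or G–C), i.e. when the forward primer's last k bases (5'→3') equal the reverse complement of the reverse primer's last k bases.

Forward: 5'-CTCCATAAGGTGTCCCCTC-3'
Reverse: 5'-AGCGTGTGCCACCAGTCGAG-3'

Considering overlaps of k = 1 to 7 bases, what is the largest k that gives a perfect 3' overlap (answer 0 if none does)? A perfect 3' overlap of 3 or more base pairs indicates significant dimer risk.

Last 7 bases (5'→3') — forward …TCCCCTC, reverse …AGTCGAG.
Reverse complement of the reverse primer's last 7 bases: CTCGACT; its first k bases are the reverse complement of the reverse primer's last k bases, so a perfect k-base overlap needs the forward primer's last k bases to equal them.
Comparing (forward last k vs required): k=1: C vs C ✓; k=2: TC vs CT ✗; k=3: CTC vs CTC ✓; k=4: CCTC vs CTCG ✗; k=5: CCCTC vs CTCGA ✗; k=6: CCCCTC vs CTCGAC ✗; k=7: TCCCCTC vs CTCGACT ✗.
Perfect overlaps at k = 1, 3; the largest is 3.

Longest perfect overlap: 3 complementary base pairs; significant dimer risk (threshold 3).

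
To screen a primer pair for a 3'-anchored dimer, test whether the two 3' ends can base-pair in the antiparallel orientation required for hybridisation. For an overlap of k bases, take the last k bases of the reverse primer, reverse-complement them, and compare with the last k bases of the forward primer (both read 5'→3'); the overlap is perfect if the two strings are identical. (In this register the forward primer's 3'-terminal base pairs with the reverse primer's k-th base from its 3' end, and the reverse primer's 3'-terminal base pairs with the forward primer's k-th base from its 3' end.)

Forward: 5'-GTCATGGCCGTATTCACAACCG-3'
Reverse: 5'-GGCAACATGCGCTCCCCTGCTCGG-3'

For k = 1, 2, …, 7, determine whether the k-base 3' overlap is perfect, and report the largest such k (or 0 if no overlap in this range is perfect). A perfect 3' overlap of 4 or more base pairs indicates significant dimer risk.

Last 7 bases (5'→3') — forward …ACAACCG, reverse …TGCTCGG.
Reverse complement of the reverse primer's last 7 bases: CCGAGCA; its first k bases are the reverse complement of the reverse primer's last k bases, so a perfect k-base overlap needs the forward primer's last k bases to equal them.
Comparing (forward last k vs required): k=1: G vs C ✗; k=2: CG vs CC ✗; k=3: CCG vs CCG ✓; k=4: ACCG vs CCGA ✗; k=5: AACCG vs CCGAG ✗; k=6: CAACCG vs CCGAGC ✗; k=7: ACAACCG vs CCGAGCA ✗.
Only k = 3 is perfect, so the longest perfect 3' overlap is 3.

Longest perfect overlap: 3 complementary base pairs; below the dimer-risk threshold (threshold 4).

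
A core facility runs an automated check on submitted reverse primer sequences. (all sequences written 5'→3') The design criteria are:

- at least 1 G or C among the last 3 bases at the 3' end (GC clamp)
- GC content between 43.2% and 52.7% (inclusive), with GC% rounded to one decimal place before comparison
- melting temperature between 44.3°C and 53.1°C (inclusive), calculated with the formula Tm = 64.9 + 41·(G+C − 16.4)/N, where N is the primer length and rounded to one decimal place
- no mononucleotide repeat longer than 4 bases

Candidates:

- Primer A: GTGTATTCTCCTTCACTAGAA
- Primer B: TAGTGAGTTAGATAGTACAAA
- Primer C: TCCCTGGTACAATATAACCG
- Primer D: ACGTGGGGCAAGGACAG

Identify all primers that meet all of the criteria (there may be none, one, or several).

Primer C only.

Primer A (21 nt, A=5 T=8 G=3 C=5): 3' end GAA has 1 G/C ✓; GC 8/21 = 38.1%, outside 43.2–52.7% ✗; Tm = 64.9 + 41·(8 − 16.4)/21 = 48.5°C ✓; longest run = 2 ✓ — fails.
Primer B (21 nt, A=9 T=6 G=5 C=1): 3' end AAA has 0 G/C, need ≥1 ✗; GC 6/21 = 28.6%, outside 43.2–52.7% ✗; Tm = 64.9 + 41·(6 − 16.4)/21 = 44.6°C ✓; longest run = 3 ✓ — fails.
Primer C (20 nt, A=6 T=5 G=3 C=6): 3' end CCG has 3 G/C ✓; GC 9/20 = 45.0% ✓; Tm = 64.9 + 41·(9 − 16.4)/20 = 49.7°C ✓; longest run = 3 ✓ — passes.
Primer D (17 nt, A=5 T=1 G=8 C=3): 3' end CAG has 2 G/C ✓; GC 11/17 = 64.7%, outside 43.2–52.7% ✗; Tm = 64.9 + 41·(11 − 16.4)/17 = 51.9°C ✓; longest run = 4 ✓ — fails.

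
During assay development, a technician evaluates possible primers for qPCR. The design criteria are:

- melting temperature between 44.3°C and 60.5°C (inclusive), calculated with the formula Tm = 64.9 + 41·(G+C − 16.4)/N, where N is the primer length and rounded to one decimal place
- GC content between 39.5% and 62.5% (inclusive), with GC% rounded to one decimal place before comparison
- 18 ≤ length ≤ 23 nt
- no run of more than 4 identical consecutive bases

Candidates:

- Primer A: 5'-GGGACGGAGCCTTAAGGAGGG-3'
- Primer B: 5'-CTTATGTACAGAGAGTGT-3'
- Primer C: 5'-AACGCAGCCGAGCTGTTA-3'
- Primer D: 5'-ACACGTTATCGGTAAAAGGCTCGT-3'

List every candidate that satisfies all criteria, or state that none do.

Primer A (21 nt, A=5 T=2 G=11 C=3): Tm = 64.9 + 41·(14 − 16.4)/21 = 60.2°C ✓; GC 14/21 = 66.7%, outside 39.5–62.5% ✗; length 21 ✓; longest run = 3 ✓ — fails.
Primer B (18 nt, A=5 T=6 G=5 C=2): Tm = 64.9 + 41·(7 − 16.4)/18 = 43.5°C, outside 44.3–60.5°C ✗; GC 7/18 = 38.9%, outside 39.5–62.5% ✗; length 18 ✓; longest run = 2 ✓ — fails.
Primer C (18 nt, A=5 T=3 G=5 C=5): Tm = 64.9 + 41·(10 − 16.4)/18 = 50.3°C ✓; GC 10/18 = 55.6% ✓; length 18 ✓; longest run = 2 ✓ — passes.
Primer D (24 nt, A=7 T=6 G=6 C=5): Tm = 64.9 + 41·(11 − 16.4)/24 = 55.7°C ✓; GC 11/24 = 45.8% ✓; length 24, outside 18–23 ✗; longest run = 4 ✓ — fails.

Primer C only.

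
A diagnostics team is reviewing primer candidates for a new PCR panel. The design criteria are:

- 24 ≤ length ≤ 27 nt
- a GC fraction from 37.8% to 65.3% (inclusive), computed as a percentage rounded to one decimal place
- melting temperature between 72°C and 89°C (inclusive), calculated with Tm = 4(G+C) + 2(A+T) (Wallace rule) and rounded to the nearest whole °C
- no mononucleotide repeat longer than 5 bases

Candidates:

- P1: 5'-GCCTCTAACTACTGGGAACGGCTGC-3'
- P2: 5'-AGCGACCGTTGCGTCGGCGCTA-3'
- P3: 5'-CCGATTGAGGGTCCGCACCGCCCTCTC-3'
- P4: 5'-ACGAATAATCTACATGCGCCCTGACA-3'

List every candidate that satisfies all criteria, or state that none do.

P1 and P4.

P1 (25 nt, A=5 T=5 G=7 C=8): length 25 ✓; GC 15/25 = 60.0% ✓; Tm = 2·10 + 4·15 = 80°C ✓; longest run = 3 ✓ — passes.
P2 (22 nt, A=3 T=4 G=8 C=7): length 22, outside 24–27 ✗; GC 15/22 = 68.2%, outside 37.8–65.3% ✗; Tm = 2·7 + 4·15 = 74°C ✓; longest run = 2 ✓ — fails.
P3 (27 nt, A=3 T=5 G=7 C=12): length 27 ✓; GC 19/27 = 70.4%, outside 37.8–65.3% ✗; Tm = 2·8 + 4·19 = 92°C, outside 72–89°C ✗; longest run = 3 ✓ — fails.
P4 (26 nt, A=9 T=5 G=4 C=8): length 26 ✓; GC 12/26 = 46.2% ✓; Tm = 2·14 + 4·12 = 76°C ✓; longest run = 3 ✓ — passes.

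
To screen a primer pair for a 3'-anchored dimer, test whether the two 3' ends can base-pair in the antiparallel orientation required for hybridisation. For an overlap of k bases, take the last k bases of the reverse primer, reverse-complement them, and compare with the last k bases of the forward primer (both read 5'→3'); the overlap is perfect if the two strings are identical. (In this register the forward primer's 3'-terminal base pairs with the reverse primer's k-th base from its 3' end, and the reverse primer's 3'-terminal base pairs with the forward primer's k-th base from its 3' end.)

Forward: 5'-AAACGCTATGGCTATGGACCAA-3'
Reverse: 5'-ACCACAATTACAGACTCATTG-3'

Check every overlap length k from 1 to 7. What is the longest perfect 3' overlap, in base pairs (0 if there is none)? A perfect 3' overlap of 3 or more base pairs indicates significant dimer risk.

Longest perfect overlap: 3 complementary base pairs; significant dimer risk (threshold 3).

Last 7 bases (5'→3') — forward …GGACCAA, reverse …CTCATTG.
Reverse complement of the reverse primer's last 7 bases: CAATGAG; its first k bases are the reverse complement of the reverse primer's last k bases, so a perfect k-base overlap needs the forward primer's last k bases to equal them.
Comparing (forward last k vs required): k=1: A vs C ✗; k=2: AA vs CA ✗; k=3: CAA vs CAA ✓; k=4: CCAA vs CAAT ✗; k=5: ACCAA vs CAATG ✗; k=6: GACCAA vs CAATGA ✗; k=7: GGACCAA vs CAATGAG ✗.
Only k = 3 is perfect, so the longest perfect 3' overlap is 3.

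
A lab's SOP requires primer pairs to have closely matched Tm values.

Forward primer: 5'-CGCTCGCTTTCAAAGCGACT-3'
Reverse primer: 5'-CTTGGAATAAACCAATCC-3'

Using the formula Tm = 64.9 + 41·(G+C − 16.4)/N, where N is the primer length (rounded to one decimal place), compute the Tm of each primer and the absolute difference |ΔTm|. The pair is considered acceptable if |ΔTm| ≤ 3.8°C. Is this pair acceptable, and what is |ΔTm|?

|ΔTm| = 10.3°C; the pair is not acceptable.

Forward: G+C = 11, N = 20 → Tm = 64.9 + 41·(11 − 16.4)/20 = 53.8°C.
Reverse: G+C = 7, N = 18 → Tm = 64.9 + 41·(7 − 16.4)/18 = 43.5°C.
|ΔTm| = |53.8 − 43.5| = 10.3°C, > 3.8°C.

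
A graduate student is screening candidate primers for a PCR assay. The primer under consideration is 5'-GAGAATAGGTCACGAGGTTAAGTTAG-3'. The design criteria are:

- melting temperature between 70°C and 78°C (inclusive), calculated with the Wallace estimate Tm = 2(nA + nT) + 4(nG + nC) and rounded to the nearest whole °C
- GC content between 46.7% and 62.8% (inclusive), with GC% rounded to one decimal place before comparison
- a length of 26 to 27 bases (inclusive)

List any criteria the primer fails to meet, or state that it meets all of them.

Base counts: A=9, T=6, G=9, C=2 (length 26).
Tm: Tm = 2·15 + 4·11 = 74°C ✓
GC content: GC 11/26 = 42.3%, outside 46.7–62.8% ✗
length: length 26 ✓

Fails: GC content.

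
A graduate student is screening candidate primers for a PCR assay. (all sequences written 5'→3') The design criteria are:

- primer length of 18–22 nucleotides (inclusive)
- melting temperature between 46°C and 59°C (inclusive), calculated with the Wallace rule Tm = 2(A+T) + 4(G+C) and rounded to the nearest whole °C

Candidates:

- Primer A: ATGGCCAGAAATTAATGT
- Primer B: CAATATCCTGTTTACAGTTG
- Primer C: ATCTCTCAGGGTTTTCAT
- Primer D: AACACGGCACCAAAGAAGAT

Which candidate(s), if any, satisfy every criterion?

Primer A (18 nt, A=7 T=5 G=4 C=2): length 18 ✓; Tm = 2·12 + 4·6 = 48°C ✓ — passes.
Primer B (20 nt, A=5 T=8 G=3 C=4): length 20 ✓; Tm = 2·13 + 4·7 = 54°C ✓ — passes.
Primer C (18 nt, A=3 T=8 G=3 C=4): length 18 ✓; Tm = 2·11 + 4·7 = 50°C ✓ — passes.
Primer D (20 nt, A=10 T=1 G=4 C=5): length 20 ✓; Tm = 2·11 + 4·9 = 58°C ✓ — passes.

Primer A, Primer B, Primer C and Primer D.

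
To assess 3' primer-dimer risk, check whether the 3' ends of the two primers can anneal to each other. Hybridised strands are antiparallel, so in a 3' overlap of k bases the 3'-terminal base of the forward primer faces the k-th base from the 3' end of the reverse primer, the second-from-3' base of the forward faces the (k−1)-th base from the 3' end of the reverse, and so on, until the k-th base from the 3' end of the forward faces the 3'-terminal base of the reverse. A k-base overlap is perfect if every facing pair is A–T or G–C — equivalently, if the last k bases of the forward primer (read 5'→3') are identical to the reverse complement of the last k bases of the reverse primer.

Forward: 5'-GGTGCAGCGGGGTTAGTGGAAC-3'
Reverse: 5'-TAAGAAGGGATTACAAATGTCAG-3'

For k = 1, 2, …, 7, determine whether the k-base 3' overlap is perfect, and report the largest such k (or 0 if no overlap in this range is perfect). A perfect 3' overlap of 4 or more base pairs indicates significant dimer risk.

Longest perfect overlap: 1 complementary base pair; below the dimer-risk threshold (threshold 4).

Last 7 bases (5'→3') — forward …GTGGAAC, reverse …ATGTCAG.
Reverse complement of the reverse primer's last 7 bases: CTGACAT; its first k bases are the reverse complement of the reverse primer's last k bases, so a perfect k-base overlap needs the forward primer's last k bases to equal them.
Comparing (forward last k vs required): k=1: C vs C ✓; k=2: AC vs CT ✗; k=3: AAC vs CTG ✗; k=4: GAAC vs CTGA ✗; k=5: GGAAC vs CTGAC ✗; k=6: TGGAAC vs CTGACA ✗; k=7: GTGGAAC vs CTGACAT ✗.
Only k = 1 is perfect, so the longest perfect 3' overlap is 1.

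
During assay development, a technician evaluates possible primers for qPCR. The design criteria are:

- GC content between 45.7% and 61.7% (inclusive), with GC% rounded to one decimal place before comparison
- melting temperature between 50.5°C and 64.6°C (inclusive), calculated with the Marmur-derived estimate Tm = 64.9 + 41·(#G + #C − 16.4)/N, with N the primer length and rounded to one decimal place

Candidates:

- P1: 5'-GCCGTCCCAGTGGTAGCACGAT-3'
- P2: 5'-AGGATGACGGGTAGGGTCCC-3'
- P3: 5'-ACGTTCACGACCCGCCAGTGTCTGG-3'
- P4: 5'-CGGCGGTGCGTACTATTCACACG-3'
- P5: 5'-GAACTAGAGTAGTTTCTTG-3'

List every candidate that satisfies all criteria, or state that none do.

P4 only.

P1 (22 nt, A=4 T=4 G=7 C=7): GC 14/22 = 63.6%, outside 45.7–61.7% ✗; Tm = 64.9 + 41·(14 − 16.4)/22 = 60.4°C ✓ — fails.
P2 (20 nt, A=4 T=3 G=9 C=4): GC 13/20 = 65.0%, outside 45.7–61.7% ✗; Tm = 64.9 + 41·(13 − 16.4)/20 = 57.9°C ✓ — fails.
P3 (25 nt, A=4 T=5 G=7 C=9): GC 16/25 = 64.0%, outside 45.7–61.7% ✗; Tm = 64.9 + 41·(16 − 16.4)/25 = 64.2°C ✓ — fails.
P4 (23 nt, A=4 T=5 G=7 C=7): GC 14/23 = 60.9% ✓; Tm = 64.9 + 41·(14 − 16.4)/23 = 60.6°C ✓ — passes.
P5 (19 nt, A=5 T=7 G=5 C=2): GC 7/19 = 36.8%, outside 45.7–61.7% ✗; Tm = 64.9 + 41·(7 − 16.4)/19 = 44.6°C, outside 50.5–64.6°C ✗ — fails.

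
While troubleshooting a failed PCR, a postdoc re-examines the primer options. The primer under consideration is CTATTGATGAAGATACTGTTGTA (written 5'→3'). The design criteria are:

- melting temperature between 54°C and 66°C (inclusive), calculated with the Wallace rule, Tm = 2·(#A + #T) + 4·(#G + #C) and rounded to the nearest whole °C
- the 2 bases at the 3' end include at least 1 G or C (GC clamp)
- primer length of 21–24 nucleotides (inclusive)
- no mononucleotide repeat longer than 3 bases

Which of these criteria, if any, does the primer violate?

Base counts: A=7, T=9, G=5, C=2 (length 23).
Tm: Tm = 2·16 + 4·7 = 60°C ✓
GC clamp: 3' end TA has 0 G/C, need ≥1 ✗
length: length 23 ✓
homopolymer run: longest run = 2 ✓

Fails: GC clamp.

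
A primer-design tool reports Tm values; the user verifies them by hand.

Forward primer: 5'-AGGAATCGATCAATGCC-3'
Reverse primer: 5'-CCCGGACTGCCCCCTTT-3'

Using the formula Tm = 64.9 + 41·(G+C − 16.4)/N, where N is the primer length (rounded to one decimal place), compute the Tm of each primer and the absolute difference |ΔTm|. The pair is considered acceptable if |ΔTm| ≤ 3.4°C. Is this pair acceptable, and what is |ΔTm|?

|ΔTm| = 9.7°C; the pair is not acceptable.

Forward: G+C = 8, N = 17 → Tm = 64.9 + 41·(8 − 16.4)/17 = 44.6°C.
Reverse: G+C = 12, N = 17 → Tm = 64.9 + 41·(12 − 16.4)/17 = 54.3°C.
|ΔTm| = |44.6 − 54.3| = 9.7°C, > 3.4°C.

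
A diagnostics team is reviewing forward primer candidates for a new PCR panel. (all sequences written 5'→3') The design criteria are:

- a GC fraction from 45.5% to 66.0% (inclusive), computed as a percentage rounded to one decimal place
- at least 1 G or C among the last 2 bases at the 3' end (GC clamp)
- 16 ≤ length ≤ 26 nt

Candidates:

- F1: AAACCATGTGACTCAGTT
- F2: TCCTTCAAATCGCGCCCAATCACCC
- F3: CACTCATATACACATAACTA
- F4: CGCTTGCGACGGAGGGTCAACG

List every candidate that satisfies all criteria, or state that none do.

F1 (18 nt, A=6 T=5 G=3 C=4): GC 7/18 = 38.9%, outside 45.5–66.0% ✗; 3' end TT has 0 G/C, need ≥1 ✗; length 18 ✓ — fails.
F2 (25 nt, A=6 T=5 G=2 C=12): GC 14/25 = 56.0% ✓; 3' end CC has 2 G/C ✓; length 25 ✓ — passes.
F3 (20 nt, A=9 T=5 G=0 C=6): GC 6/20 = 30.0%, outside 45.5–66.0% ✗; 3' end TA has 0 G/C, need ≥1 ✗; length 20 ✓ — fails.
F4 (22 nt, A=4 T=3 G=9 C=6): GC 15/22 = 68.2%, outside 45.5–66.0% ✗; 3' end CG has 2 G/C ✓; length 22 ✓ — fails.

F2 only.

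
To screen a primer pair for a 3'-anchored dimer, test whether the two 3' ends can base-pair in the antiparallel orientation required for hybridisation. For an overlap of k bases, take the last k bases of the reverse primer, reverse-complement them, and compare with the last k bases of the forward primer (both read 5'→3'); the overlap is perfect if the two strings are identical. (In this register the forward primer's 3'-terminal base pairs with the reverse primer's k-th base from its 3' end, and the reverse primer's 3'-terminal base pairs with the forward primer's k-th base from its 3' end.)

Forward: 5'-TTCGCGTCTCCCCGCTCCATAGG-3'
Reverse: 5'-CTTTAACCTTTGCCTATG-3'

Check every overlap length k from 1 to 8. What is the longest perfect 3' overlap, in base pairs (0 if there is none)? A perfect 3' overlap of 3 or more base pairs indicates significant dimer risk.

Last 8 bases (5'→3') — forward …TCCATAGG, reverse …TGCCTATG.
Reverse complement of the reverse primer's last 8 bases: CATAGGCA; its first k bases are the reverse complement of the reverse primer's last k bases, so a perfect k-base overlap needs the forward primer's last k bases to equal them.
Comparing (forward last k vs required): k=1: G vs C ✗; k=2: GG vs CA ✗; k=3: AGG vs CAT ✗; k=4: TAGG vs CATA ✗; k=5: ATAGG vs CATAG ✗; k=6: CATAGG vs CATAGG ✓; k=7: CCATAGG vs CATAGGC ✗; k=8: TCCATAGG vs CATAGGCA ✗.
Only k = 6 is perfect, so the longest perfect 3' overlap is 6.

Longest perfect overlap: 6 complementary base pairs; significant dimer risk (threshold 3).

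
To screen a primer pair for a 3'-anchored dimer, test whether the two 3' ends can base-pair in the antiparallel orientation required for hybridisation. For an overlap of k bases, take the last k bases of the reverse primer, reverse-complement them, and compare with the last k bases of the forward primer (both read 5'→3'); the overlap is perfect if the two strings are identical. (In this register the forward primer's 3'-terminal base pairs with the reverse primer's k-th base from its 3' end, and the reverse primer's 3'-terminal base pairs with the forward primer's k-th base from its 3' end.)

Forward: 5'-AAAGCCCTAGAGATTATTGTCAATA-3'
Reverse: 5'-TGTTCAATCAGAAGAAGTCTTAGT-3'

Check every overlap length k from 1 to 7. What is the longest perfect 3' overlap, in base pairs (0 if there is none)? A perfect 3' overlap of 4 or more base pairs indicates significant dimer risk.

Last 7 bases (5'→3') — forward …GTCAATA, reverse …TCTTAGT.
Reverse complement of the reverse primer's last 7 bases: ACTAAGA; its first k bases are the reverse complement of the reverse primer's last k bases, so a perfect k-base overlap needs the forward primer's last k bases to equal them.
Comparing (forward last k vs required): k=1: A vs A ✓; k=2: TA vs AC ✗; k=3: ATA vs ACT ✗; k=4: AATA vs ACTA ✗; k=5: CAATA vs ACTAA ✗; k=6: TCAATA vs ACTAAG ✗; k=7: GTCAATA vs ACTAAGA ✗.
Only k = 1 is perfect, so the longest perfect 3' overlap is 1.

Longest perfect overlap: 1 complementary base pair; below the dimer-risk threshold (threshold 4).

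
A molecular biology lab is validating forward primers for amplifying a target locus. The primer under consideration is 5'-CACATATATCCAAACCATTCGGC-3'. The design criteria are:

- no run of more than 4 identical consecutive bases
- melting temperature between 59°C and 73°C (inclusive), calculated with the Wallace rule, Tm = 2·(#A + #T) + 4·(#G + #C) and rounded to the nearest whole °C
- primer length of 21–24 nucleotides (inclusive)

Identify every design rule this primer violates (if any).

Meets all criteria.

Base counts: A=8, T=5, G=2, C=8 (length 23).
homopolymer run: longest run = 3 ✓
Tm: Tm = 2·13 + 4·10 = 66°C ✓
length: length 23 ✓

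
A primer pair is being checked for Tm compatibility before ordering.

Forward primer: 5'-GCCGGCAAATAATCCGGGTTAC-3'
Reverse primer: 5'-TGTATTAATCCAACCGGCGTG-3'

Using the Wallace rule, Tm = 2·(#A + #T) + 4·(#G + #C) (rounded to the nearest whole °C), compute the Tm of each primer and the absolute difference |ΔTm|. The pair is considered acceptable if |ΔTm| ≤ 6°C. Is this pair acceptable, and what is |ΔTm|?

|ΔTm| = 6°C; the pair is acceptable.

Forward: A=6 T=4 G=6 C=6 → Tm = 2·10 + 4·12 = 68°C.
Reverse: A=5 T=6 G=5 C=5 → Tm = 2·11 + 4·10 = 62°C.
|ΔTm| = |68 − 62| = 6°C, ≤ 6°C.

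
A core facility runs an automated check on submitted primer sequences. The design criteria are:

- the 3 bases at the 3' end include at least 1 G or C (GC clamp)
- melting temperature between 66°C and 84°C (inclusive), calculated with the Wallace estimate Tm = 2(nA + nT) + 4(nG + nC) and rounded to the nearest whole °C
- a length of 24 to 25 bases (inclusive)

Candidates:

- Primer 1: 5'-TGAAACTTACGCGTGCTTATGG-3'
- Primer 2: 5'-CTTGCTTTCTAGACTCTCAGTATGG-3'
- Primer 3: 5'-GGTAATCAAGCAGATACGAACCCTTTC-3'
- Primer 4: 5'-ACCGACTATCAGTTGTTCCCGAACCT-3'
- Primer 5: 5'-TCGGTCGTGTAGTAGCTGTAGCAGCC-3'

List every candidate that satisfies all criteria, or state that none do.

Primer 2 only.

Primer 1 (22 nt, A=5 T=7 G=6 C=4): 3' end TGG has 2 G/C ✓; Tm = 2·12 + 4·10 = 64°C, outside 66–84°C ✗; length 22, outside 24–25 ✗ — fails.
Primer 2 (25 nt, A=4 T=10 G=5 C=6): 3' end TGG has 2 G/C ✓; Tm = 2·14 + 4·11 = 72°C ✓; length 25 ✓ — passes.
Primer 3 (27 nt, A=9 T=6 G=5 C=7): 3' end TTC has 1 G/C ✓; Tm = 2·15 + 4·12 = 78°C ✓; length 27, outside 24–25 ✗ — fails.
Primer 4 (26 nt, A=6 T=7 G=4 C=9): 3' end CCT has 2 G/C ✓; Tm = 2·13 + 4·13 = 78°C ✓; length 26, outside 24–25 ✗ — fails.
Primer 5 (26 nt, A=4 T=7 G=9 C=6): 3' end GCC has 3 G/C ✓; Tm = 2·11 + 4·15 = 82°C ✓; length 26, outside 24–25 ✗ — fails.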